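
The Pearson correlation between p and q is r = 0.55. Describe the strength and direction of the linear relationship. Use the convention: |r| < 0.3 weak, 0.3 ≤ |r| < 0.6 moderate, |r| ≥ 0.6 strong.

r = 0.55 > 0 so the relationship is positive.
|r| = 0.55, which falls in the moderate range.

moderate positive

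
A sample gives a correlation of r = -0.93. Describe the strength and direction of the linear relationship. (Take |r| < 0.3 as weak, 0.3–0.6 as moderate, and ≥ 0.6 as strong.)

strong negative

r = -0.93 < 0 so the relationship is negative.
|r| = 0.93, which falls in the strong range.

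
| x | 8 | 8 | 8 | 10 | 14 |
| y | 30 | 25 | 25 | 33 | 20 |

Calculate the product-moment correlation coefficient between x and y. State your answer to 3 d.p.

n = 5, Σx = 48, Σy = 133, Σx² = 488, Σy² = 3639, Σxy = 1250
nΣxy − ΣxΣy = 6250 − 6384 = -134
nΣx² − (Σx)² = 2440 − 2304 = 136; nΣy² − (Σy)² = 18195 − 17689 = 506
r = -134 / √(136 × 506) = -134 / 262.3280 ≈ -0.511

-0.511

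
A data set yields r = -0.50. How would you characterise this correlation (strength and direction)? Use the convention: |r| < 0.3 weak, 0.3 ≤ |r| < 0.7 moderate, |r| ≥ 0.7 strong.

moderate negative

r = -0.50 < 0 so the relationship is negative.
|r| = 0.50, which falls in the moderate range.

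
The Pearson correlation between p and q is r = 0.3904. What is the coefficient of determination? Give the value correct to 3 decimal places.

r² = (0.3904)² = 0.152

0.152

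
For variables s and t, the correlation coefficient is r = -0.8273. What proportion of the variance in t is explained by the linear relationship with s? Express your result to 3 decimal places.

0.684

r² = (-0.8273)² = 0.684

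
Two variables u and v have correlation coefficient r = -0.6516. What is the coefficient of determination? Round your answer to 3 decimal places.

0.425

r² = (-0.6516)² = 0.425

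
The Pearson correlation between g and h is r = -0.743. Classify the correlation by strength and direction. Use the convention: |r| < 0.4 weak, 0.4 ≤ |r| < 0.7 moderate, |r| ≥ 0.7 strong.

strong negative

r = -0.743 < 0 so the relationship is negative.
|r| = 0.743, which falls in the strong range.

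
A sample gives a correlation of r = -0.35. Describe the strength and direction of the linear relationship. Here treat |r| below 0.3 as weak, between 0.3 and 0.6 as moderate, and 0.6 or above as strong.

r = -0.35 < 0 so the relationship is negative.
|r| = 0.35, which falls in the moderate range.

moderate negative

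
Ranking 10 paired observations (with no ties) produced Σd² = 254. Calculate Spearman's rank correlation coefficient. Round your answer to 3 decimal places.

-0.539

ρ = 1 − 6Σd² / [n(n²−1)] = 1 − 6×254 / (10×99)
  = 1 − 1524/990 = 1 − 1.5394 ≈ -0.539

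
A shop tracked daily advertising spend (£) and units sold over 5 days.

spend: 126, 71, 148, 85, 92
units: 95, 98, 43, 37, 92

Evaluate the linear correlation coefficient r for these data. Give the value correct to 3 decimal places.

-0.314

n = 5, Σx = 522, Σy = 365, Σx² = 58510, Σy² = 30311, Σxy = 36901
nΣxy − ΣxΣy = 184505 − 190530 = -6025
nΣx² − (Σx)² = 292550 − 272484 = 20066; nΣy² − (Σy)² = 151555 − 133225 = 18330
r = -6025 / √(20066 × 18330) = -6025 / 19178.3675 ≈ -0.314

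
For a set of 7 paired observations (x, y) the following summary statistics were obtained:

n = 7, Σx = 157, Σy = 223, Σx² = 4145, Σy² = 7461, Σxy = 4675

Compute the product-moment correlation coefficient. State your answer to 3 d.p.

-0.692

r = (nΣxy − ΣxΣy) / √[(nΣx² − (Σx)²)(nΣy² − (Σy)²)]
Numerator: 7×4675 − 157×223 = -2286
Denominator: √[(29015 − 24649)(52227 − 49729)] = √[4366 × 2498] = 3302.4639
r = -2286 / 3302.4639 ≈ -0.692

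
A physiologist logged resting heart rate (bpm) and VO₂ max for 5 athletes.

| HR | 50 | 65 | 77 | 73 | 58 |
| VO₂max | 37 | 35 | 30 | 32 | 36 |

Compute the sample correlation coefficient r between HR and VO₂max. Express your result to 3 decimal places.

n = 5, Σx = 323, Σy = 170, Σx² = 21347, Σy² = 5814, Σxy = 10859
nΣxy − ΣxΣy = 54295 − 54910 = -615
nΣx² − (Σx)² = 106735 − 104329 = 2406; nΣy² − (Σy)² = 29070 − 28900 = 170
r = -615 / √(2406 × 170) = -615 / 639.5467 ≈ -0.962

-0.962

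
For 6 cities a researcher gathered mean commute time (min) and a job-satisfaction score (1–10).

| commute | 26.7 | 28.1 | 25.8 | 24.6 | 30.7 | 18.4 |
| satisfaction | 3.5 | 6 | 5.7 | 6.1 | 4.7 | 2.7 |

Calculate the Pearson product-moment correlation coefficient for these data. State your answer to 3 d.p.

n = 6, Σx = 154.3, Σy = 28.7, Σx² = 4054.35, Σy² = 147.33, Σxy = 753.14
nΣxy − ΣxΣy = 4518.84 − 4428.41 = 90.43
nΣx² − (Σx)² = 24326.1 − 23808.49 = 517.61; nΣy² − (Σy)² = 883.98 − 823.69 = 60.29
r = 90.43 / √(517.61 × 60.29) = 90.43 / 176.6542 ≈ 0.512

0.512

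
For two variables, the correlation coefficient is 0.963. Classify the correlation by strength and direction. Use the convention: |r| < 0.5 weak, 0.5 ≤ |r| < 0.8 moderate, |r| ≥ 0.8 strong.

r = 0.963 > 0 so the relationship is positive.
|r| = 0.963, which falls in the strong range.

strong positive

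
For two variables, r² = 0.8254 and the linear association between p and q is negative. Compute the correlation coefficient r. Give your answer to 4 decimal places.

|r| = √0.8254 = 0.9085
The association is negative, so r = −0.9085.

-0.9085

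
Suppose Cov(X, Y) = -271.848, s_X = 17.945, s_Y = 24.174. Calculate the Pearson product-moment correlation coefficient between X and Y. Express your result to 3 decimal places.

-0.627

r = Cov(X,Y) / (s_X · s_Y) = -271.848 / (17.945 × 24.174)
  = -271.848 / 433.8024 ≈ -0.627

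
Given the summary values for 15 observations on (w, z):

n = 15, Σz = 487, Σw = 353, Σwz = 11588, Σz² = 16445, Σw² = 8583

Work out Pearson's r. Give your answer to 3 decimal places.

0.304

r = (nΣwz − ΣwΣz) / √[(nΣw² − (Σw)²)(nΣz² − (Σz)²)]
Numerator: 15×11588 − 353×487 = 1909
Denominator: √[(128745 − 124609)(246675 − 237169)] = √[4136 × 9506] = 6270.3123
r = 1909 / 6270.3123 ≈ 0.304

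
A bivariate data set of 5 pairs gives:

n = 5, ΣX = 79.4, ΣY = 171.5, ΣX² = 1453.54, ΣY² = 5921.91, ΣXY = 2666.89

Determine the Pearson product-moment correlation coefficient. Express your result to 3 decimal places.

r = (nΣXY − ΣXΣY) / √[(nΣX² − (ΣX)²)(nΣY² − (ΣY)²)]
Numerator: 5×2666.89 − 79.4×171.5 = -282.65
Denominator: √[(7267.7 − 6304.36)(29609.55 − 29412.25)] = √[963.34 × 197.3] = 435.9667
r = -282.65 / 435.9667 ≈ -0.648

-0.648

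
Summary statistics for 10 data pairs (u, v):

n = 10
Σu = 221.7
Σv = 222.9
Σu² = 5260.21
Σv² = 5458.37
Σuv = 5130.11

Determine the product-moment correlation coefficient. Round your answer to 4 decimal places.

0.4582

r = (nΣuv − ΣuΣv) / √[(nΣu² − (Σu)²)(nΣv² − (Σv)²)]
Numerator: 10×5130.11 − 221.7×222.9 = 1884.17
Denominator: √[(52602.1 − 49150.89)(54583.7 − 49684.41)] = √[3451.21 × 4899.29] = 4111.9921
r = 1884.17 / 4111.9921 ≈ 0.4582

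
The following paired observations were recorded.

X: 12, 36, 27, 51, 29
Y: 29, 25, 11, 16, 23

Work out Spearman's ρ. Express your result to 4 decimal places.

-0.3000

Rank X: 1, 4, 2, 5, 3
Rank Y: 5, 4, 1, 2, 3
d = rank(X) − rank(Y): -4, 0, 1, 3, 0; Σd² = 26
ρ = 1 − 6Σd² / [n(n²−1)] = 1 − 6×26 / (5×24) = 1 − 156/120 ≈ -0.3000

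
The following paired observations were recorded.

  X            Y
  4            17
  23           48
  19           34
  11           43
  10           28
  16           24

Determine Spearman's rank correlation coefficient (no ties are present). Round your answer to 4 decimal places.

0.7143

Rank X: 1, 6, 5, 3, 2, 4
Rank Y: 1, 6, 4, 5, 3, 2
d = rank(X) − rank(Y): 0, 0, 1, -2, -1, 2; Σd² = 10
ρ = 1 − 6Σd² / [n(n²−1)] = 1 − 6×10 / (6×35) = 1 − 60/210 ≈ 0.7143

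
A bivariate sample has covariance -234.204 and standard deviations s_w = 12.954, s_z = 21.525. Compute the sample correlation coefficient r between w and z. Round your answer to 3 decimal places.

r = Cov(w,z) / (s_w · s_z) = -234.204 / (12.954 × 21.525)
  = -234.204 / 278.8349 ≈ -0.840

-0.840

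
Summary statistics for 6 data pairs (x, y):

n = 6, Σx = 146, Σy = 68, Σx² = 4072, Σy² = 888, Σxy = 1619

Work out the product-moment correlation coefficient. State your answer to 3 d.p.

-0.144

r = (nΣxy − ΣxΣy) / √[(nΣx² − (Σx)²)(nΣy² − (Σy)²)]
Numerator: 6×1619 − 146×68 = -214
Denominator: √[(24432 − 21316)(5328 − 4624)] = √[3116 × 704] = 1481.1023
r = -214 / 1481.1023 ≈ -0.144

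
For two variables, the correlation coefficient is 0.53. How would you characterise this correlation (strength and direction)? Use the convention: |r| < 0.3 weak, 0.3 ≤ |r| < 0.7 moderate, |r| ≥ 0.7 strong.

moderate positive

r = 0.53 > 0 so the relationship is positive.
|r| = 0.53, which falls in the moderate range.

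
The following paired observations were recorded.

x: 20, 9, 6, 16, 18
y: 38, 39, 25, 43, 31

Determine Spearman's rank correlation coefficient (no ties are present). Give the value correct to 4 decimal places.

Rank x: 5, 2, 1, 3, 4
Rank y: 3, 4, 1, 5, 2
d = rank(x) − rank(y): 2, -2, 0, -2, 2; Σd² = 16
ρ = 1 − 6Σd² / [n(n²−1)] = 1 − 6×16 / (5×24) = 1 − 96/120 ≈ 0.2000

0.2000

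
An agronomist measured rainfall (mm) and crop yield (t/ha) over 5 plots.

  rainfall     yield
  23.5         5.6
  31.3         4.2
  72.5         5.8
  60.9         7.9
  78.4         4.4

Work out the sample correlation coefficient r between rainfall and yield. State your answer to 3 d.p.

n = 5, Σx = 266.6, Σy = 27.9, Σx² = 16643.56, Σy² = 164.41, Σxy = 1509.63
nΣxy − ΣxΣy = 7548.15 − 7438.14 = 110.01
nΣx² − (Σx)² = 83217.8 − 71075.56 = 12142.24; nΣy² − (Σy)² = 822.05 − 778.41 = 43.64
r = 110.01 / √(12142.24 × 43.64) = 110.01 / 727.9336 ≈ 0.151

0.151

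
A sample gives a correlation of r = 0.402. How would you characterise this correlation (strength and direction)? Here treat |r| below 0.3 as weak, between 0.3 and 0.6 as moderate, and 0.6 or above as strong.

r = 0.402 > 0 so the relationship is positive.
|r| = 0.402, which falls in the moderate range.

moderate positive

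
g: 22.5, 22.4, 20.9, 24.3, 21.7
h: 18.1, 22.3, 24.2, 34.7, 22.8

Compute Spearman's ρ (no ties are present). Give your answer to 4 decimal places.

0.0000

Rank g: 4, 3, 1, 5, 2
Rank h: 1, 2, 4, 5, 3
d = rank(g) − rank(h): 3, 1, -3, 0, -1; Σd² = 20
ρ = 1 − 6Σd² / [n(n²−1)] = 1 − 6×20 / (5×24) = 1 − 120/120 ≈ 0.0000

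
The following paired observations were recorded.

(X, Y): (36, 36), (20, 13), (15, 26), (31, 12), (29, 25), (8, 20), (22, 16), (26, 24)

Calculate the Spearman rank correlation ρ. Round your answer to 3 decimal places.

0.143

Rank X: 8, 3, 2, 7, 6, 1, 4, 5
Rank Y: 8, 2, 7, 1, 6, 4, 3, 5
d = rank(X) − rank(Y): 0, 1, -5, 6, 0, -3, 1, 0; Σd² = 72
ρ = 1 − 6Σd² / [n(n²−1)] = 1 − 6×72 / (8×63) = 1 − 432/504 ≈ 0.143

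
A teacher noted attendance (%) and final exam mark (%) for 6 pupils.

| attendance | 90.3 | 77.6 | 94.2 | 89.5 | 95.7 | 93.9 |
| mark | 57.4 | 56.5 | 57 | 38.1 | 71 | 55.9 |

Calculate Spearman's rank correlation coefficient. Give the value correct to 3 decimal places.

0.600

Rank attendance: 3, 1, 5, 2, 6, 4
Rank mark: 5, 3, 4, 1, 6, 2
d = rank(attendance) − rank(mark): -2, -2, 1, 1, 0, 2; Σd² = 14
ρ = 1 − 6Σd² / [n(n²−1)] = 1 − 6×14 / (6×35) = 1 − 84/210 ≈ 0.600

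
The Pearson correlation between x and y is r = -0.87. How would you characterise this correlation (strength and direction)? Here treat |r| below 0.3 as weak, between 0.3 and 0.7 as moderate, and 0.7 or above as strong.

r = -0.87 < 0 so the relationship is negative.
|r| = 0.87, which falls in the strong range.

strong negative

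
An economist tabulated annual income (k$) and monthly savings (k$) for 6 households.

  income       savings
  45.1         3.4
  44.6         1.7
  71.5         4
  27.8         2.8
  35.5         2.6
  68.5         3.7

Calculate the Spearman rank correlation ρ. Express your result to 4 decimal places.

0.7714

Rank income: 4, 3, 6, 1, 2, 5
Rank savings: 4, 1, 6, 3, 2, 5
d = rank(income) − rank(savings): 0, 2, 0, -2, 0, 0; Σd² = 8
ρ = 1 − 6Σd² / [n(n²−1)] = 1 − 6×8 / (6×35) = 1 − 48/210 ≈ 0.7714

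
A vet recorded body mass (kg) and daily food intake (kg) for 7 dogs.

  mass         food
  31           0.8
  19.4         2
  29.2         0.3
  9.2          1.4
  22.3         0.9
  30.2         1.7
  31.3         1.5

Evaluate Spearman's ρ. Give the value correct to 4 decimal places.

-0.1429

Rank mass: 6, 2, 4, 1, 3, 5, 7
Rank food: 2, 7, 1, 4, 3, 6, 5
d = rank(mass) − rank(food): 4, -5, 3, -3, 0, -1, 2; Σd² = 64
ρ = 1 − 6Σd² / [n(n²−1)] = 1 − 6×64 / (7×48) = 1 − 384/336 ≈ -0.1429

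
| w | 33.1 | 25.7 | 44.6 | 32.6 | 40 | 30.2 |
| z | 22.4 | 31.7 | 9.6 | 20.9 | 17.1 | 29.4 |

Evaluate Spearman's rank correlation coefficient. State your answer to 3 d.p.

-0.943

Rank w: 4, 1, 6, 3, 5, 2
Rank z: 4, 6, 1, 3, 2, 5
d = rank(w) − rank(z): 0, -5, 5, 0, 3, -3; Σd² = 68
ρ = 1 − 6Σd² / [n(n²−1)] = 1 − 6×68 / (6×35) = 1 − 408/210 ≈ -0.943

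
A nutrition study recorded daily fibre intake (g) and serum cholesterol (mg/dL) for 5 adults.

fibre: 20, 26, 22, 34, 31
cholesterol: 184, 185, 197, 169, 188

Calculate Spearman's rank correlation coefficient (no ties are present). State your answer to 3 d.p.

-0.300

Rank fibre: 1, 3, 2, 5, 4
Rank cholesterol: 2, 3, 5, 1, 4
d = rank(fibre) − rank(cholesterol): -1, 0, -3, 4, 0; Σd² = 26
ρ = 1 − 6Σd² / [n(n²−1)] = 1 − 6×26 / (5×24) = 1 − 156/120 ≈ -0.300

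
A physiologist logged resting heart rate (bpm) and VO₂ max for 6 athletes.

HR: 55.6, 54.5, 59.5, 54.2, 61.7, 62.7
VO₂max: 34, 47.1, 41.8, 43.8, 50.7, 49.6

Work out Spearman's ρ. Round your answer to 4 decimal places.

0.4857

Rank HR: 3, 2, 4, 1, 5, 6
Rank VO₂max: 1, 4, 2, 3, 6, 5
d = rank(HR) − rank(VO₂max): 2, -2, 2, -2, -1, 1; Σd² = 18
ρ = 1 − 6Σd² / [n(n²−1)] = 1 − 6×18 / (6×35) = 1 − 108/210 ≈ 0.4857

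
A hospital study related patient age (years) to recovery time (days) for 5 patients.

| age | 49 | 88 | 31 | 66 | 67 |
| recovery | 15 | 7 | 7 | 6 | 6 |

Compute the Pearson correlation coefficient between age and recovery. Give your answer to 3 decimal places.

-0.311

n = 5, Σx = 301, Σy = 41, Σx² = 19951, Σy² = 395, Σxy = 2366
nΣxy − ΣxΣy = 11830 − 12341 = -511
nΣx² − (Σx)² = 99755 − 90601 = 9154; nΣy² − (Σy)² = 1975 − 1681 = 294
r = -511 / √(9154 × 294) = -511 / 1640.5109 ≈ -0.311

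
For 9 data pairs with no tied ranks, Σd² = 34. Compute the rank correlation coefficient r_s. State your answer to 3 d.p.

ρ = 1 − 6Σd² / [n(n²−1)] = 1 − 6×34 / (9×80)
  = 1 − 204/720 = 1 − 0.2833 ≈ 0.717

0.717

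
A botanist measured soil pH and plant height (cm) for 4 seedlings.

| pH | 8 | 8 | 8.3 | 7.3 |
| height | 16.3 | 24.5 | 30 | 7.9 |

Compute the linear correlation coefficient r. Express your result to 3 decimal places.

n = 4, Σx = 31.6, Σy = 78.7, Σx² = 250.18, Σy² = 1828.35, Σxy = 633.07
nΣxy − ΣxΣy = 2532.28 − 2486.92 = 45.36
nΣx² − (Σx)² = 1000.72 − 998.56 = 2.16; nΣy² − (Σy)² = 7313.4 − 6193.69 = 1119.71
r = 45.36 / √(2.16 × 1119.71) = 45.36 / 49.1790 ≈ 0.922

0.922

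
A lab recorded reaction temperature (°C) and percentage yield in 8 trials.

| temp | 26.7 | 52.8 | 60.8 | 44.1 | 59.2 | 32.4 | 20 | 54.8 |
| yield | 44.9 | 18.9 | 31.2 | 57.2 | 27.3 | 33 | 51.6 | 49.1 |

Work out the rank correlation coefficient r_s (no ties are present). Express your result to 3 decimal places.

-0.524

Rank temp: 2, 5, 8, 4, 7, 3, 1, 6
Rank yield: 5, 1, 3, 8, 2, 4, 7, 6
d = rank(temp) − rank(yield): -3, 4, 5, -4, 5, -1, -6, 0; Σd² = 128
ρ = 1 − 6Σd² / [n(n²−1)] = 1 − 6×128 / (8×63) = 1 − 768/504 ≈ -0.524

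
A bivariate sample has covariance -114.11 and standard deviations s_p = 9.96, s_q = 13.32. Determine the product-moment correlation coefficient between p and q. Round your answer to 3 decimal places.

-0.860

r = Cov(p,q) / (s_p · s_q) = -114.11 / (9.96 × 13.32)
  = -114.11 / 132.6672 ≈ -0.860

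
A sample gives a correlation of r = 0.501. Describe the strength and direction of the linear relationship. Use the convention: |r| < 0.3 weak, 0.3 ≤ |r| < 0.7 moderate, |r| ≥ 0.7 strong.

r = 0.501 > 0 so the relationship is positive.
|r| = 0.501, which falls in the moderate range.

moderate positive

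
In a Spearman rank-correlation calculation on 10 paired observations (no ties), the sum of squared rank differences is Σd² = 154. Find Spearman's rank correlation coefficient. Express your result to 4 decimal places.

0.0667

ρ = 1 − 6Σd² / [n(n²−1)] = 1 − 6×154 / (10×99)
  = 1 − 924/990 = 1 − 0.93333 ≈ 0.0667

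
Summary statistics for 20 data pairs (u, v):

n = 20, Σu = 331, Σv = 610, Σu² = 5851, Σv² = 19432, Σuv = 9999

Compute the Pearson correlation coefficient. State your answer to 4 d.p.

-0.1738

r = (nΣuv − ΣuΣv) / √[(nΣu² − (Σu)²)(nΣv² − (Σv)²)]
Numerator: 20×9999 − 331×610 = -1930
Denominator: √[(117020 − 109561)(388640 − 372100)] = √[7459 × 16540] = 11107.2886
r = -1930 / 11107.2886 ≈ -0.1738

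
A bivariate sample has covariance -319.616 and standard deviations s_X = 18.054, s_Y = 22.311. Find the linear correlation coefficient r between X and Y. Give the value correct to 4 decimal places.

r = Cov(X,Y) / (s_X · s_Y) = -319.616 / (18.054 × 22.311)
  = -319.616 / 402.8028 ≈ -0.7935

-0.7935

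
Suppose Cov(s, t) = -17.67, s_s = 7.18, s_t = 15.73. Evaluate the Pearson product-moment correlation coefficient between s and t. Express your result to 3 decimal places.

r = Cov(s,t) / (s_s · s_t) = -17.67 / (7.18 × 15.73)
  = -17.67 / 112.9414 ≈ -0.156

-0.156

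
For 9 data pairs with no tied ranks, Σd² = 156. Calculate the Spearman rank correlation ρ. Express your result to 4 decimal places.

-0.3000

ρ = 1 − 6Σd² / [n(n²−1)] = 1 − 6×156 / (9×80)
  = 1 − 936/720 = 1 − 1.30000 ≈ -0.3000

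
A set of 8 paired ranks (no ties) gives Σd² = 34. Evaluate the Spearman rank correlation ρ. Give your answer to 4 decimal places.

ρ = 1 − 6Σd² / [n(n²−1)] = 1 − 6×34 / (8×63)
  = 1 − 204/504 = 1 − 0.40476 ≈ 0.5952

0.5952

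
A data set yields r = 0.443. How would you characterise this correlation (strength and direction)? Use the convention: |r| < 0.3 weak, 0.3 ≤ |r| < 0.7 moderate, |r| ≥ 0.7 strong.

moderate positive

r = 0.443 > 0 so the relationship is positive.
|r| = 0.443, which falls in the moderate range.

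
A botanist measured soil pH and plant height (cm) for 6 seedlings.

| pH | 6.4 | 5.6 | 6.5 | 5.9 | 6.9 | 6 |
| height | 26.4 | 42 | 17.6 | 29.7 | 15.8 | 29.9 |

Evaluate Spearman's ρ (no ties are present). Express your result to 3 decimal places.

-0.943

Rank pH: 4, 1, 5, 2, 6, 3
Rank height: 3, 6, 2, 4, 1, 5
d = rank(pH) − rank(height): 1, -5, 3, -2, 5, -2; Σd² = 68
ρ = 1 − 6Σd² / [n(n²−1)] = 1 − 6×68 / (6×35) = 1 − 408/210 ≈ -0.943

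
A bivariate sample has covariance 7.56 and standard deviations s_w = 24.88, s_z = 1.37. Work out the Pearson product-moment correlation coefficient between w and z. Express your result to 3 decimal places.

r = Cov(w,z) / (s_w · s_z) = 7.56 / (24.88 × 1.37)
  = 7.56 / 34.0856 ≈ 0.222

0.222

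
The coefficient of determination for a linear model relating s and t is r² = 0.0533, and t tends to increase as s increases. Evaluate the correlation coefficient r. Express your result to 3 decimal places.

|r| = √0.0533 = 0.231
The association is positive, so r = 0.231.

0.231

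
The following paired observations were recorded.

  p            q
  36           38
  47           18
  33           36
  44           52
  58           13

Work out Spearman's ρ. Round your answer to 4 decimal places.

-0.6000

Rank p: 2, 4, 1, 3, 5
Rank q: 4, 2, 3, 5, 1
d = rank(p) − rank(q): -2, 2, -2, -2, 4; Σd² = 32
ρ = 1 − 6Σd² / [n(n²−1)] = 1 − 6×32 / (5×24) = 1 − 192/120 ≈ -0.6000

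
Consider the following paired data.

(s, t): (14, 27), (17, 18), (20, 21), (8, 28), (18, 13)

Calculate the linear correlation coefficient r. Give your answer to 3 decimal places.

-0.733

n = 5, Σs = 77, Σt = 107, Σs² = 1273, Σt² = 2447, Σst = 1562
nΣst − ΣsΣt = 7810 − 8239 = -429
nΣs² − (Σs)² = 6365 − 5929 = 436; nΣt² − (Σt)² = 12235 − 11449 = 786
r = -429 / √(436 × 786) = -429 / 585.4024 ≈ -0.733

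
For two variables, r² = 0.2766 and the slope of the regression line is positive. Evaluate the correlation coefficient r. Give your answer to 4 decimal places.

|r| = √0.2766 = 0.5259
The association is positive, so r = 0.5259.

0.5259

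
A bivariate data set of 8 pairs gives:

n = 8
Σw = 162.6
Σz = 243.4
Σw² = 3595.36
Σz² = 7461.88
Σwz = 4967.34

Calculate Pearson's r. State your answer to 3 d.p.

r = (nΣwz − ΣwΣz) / √[(nΣw² − (Σw)²)(nΣz² − (Σz)²)]
Numerator: 8×4967.34 − 162.6×243.4 = 161.88
Denominator: √[(28762.88 − 26438.76)(59695.04 − 59243.56)] = √[2324.12 × 451.48] = 1024.3504
r = 161.88 / 1024.3504 ≈ 0.158

0.158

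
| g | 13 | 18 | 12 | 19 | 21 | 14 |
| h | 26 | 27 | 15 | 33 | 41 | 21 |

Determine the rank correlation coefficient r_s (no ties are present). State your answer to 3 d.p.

Rank g: 2, 4, 1, 5, 6, 3
Rank h: 3, 4, 1, 5, 6, 2
d = rank(g) − rank(h): -1, 0, 0, 0, 0, 1; Σd² = 2
ρ = 1 − 6Σd² / [n(n²−1)] = 1 − 6×2 / (6×35) = 1 − 12/210 ≈ 0.943

0.943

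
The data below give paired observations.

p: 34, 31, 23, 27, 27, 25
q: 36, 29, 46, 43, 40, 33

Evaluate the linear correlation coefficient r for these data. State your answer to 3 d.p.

n = 6, Σp = 167, Σq = 227, Σp² = 4729, Σq² = 8791, Σpq = 6247
nΣpq − ΣpΣq = 37482 − 37909 = -427
nΣp² − (Σp)² = 28374 − 27889 = 485; nΣq² − (Σq)² = 52746 − 51529 = 1217
r = -427 / √(485 × 1217) = -427 / 768.2740 ≈ -0.556

-0.556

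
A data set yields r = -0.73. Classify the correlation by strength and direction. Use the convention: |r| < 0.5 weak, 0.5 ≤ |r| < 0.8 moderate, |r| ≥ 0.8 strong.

r = -0.73 < 0 so the relationship is negative.
|r| = 0.73, which falls in the moderate range.

moderate negative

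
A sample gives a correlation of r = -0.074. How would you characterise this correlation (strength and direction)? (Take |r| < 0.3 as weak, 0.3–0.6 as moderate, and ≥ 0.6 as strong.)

r = -0.074 < 0 so the relationship is negative.
|r| = 0.074, which falls in the weak range.

weak negative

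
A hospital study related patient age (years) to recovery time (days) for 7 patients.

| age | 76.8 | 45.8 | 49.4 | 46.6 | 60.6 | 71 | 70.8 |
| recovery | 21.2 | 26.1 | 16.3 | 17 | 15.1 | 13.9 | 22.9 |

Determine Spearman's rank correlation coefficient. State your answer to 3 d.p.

Rank age: 7, 1, 3, 2, 4, 6, 5
Rank recovery: 5, 7, 3, 4, 2, 1, 6
d = rank(age) − rank(recovery): 2, -6, 0, -2, 2, 5, -1; Σd² = 74
ρ = 1 − 6Σd² / [n(n²−1)] = 1 − 6×74 / (7×48) = 1 − 444/336 ≈ -0.321

-0.321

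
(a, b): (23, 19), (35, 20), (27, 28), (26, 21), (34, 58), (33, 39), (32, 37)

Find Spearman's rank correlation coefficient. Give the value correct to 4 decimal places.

Rank a: 1, 7, 3, 2, 6, 5, 4
Rank b: 1, 2, 4, 3, 7, 6, 5
d = rank(a) − rank(b): 0, 5, -1, -1, -1, -1, -1; Σd² = 30
ρ = 1 − 6Σd² / [n(n²−1)] = 1 − 6×30 / (7×48) = 1 − 180/336 ≈ 0.4643

0.4643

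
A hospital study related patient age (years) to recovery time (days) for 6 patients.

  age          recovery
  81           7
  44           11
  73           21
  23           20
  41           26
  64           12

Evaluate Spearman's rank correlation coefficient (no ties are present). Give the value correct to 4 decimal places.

-0.4857

Rank age: 6, 3, 5, 1, 2, 4
Rank recovery: 1, 2, 5, 4, 6, 3
d = rank(age) − rank(recovery): 5, 1, 0, -3, -4, 1; Σd² = 52
ρ = 1 − 6Σd² / [n(n²−1)] = 1 − 6×52 / (6×35) = 1 − 312/210 ≈ -0.4857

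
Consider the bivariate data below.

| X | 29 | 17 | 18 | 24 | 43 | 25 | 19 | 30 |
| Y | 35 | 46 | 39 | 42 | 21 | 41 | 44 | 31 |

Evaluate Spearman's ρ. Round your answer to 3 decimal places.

-0.857

Rank X: 6, 1, 2, 4, 8, 5, 3, 7
Rank Y: 3, 8, 4, 6, 1, 5, 7, 2
d = rank(X) − rank(Y): 3, -7, -2, -2, 7, 0, -4, 5; Σd² = 156
ρ = 1 − 6Σd² / [n(n²−1)] = 1 − 6×156 / (8×63) = 1 − 936/504 ≈ -0.857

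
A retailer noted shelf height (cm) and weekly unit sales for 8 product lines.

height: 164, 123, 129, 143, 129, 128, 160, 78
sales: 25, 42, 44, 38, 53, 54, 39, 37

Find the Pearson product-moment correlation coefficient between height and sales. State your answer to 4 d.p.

n = 8, Σx = 1054, Σy = 332, Σx² = 143824, Σy² = 14384, Σxy = 43251
nΣxy − ΣxΣy = 346008 − 349928 = -3920
nΣx² − (Σx)² = 1150592 − 1110916 = 39676; nΣy² − (Σy)² = 115072 − 110224 = 4848
r = -3920 / √(39676 × 4848) = -3920 / 13869.0031 ≈ -0.2826

-0.2826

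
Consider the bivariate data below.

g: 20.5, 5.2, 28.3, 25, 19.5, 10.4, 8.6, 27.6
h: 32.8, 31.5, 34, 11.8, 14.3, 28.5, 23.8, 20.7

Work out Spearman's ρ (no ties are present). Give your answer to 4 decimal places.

0.0238

Rank g: 5, 1, 8, 6, 4, 3, 2, 7
Rank h: 7, 6, 8, 1, 2, 5, 4, 3
d = rank(g) − rank(h): -2, -5, 0, 5, 2, -2, -2, 4; Σd² = 82
ρ = 1 − 6Σd² / [n(n²−1)] = 1 − 6×82 / (8×63) = 1 − 492/504 ≈ 0.0238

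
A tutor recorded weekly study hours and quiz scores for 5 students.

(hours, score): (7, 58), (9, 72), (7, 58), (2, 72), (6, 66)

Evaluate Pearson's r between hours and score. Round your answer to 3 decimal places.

n = 5, Σx = 31, Σy = 326, Σx² = 219, Σy² = 21452, Σxy = 2000
nΣxy − ΣxΣy = 10000 − 10106 = -106
nΣx² − (Σx)² = 1095 − 961 = 134; nΣy² − (Σy)² = 107260 − 106276 = 984
r = -106 / √(134 × 984) = -106 / 363.1198 ≈ -0.292

-0.292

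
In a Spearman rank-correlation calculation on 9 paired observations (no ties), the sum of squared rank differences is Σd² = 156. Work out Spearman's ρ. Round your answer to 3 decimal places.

ρ = 1 − 6Σd² / [n(n²−1)] = 1 − 6×156 / (9×80)
  = 1 − 936/720 = 1 − 1.3000 ≈ -0.300

-0.300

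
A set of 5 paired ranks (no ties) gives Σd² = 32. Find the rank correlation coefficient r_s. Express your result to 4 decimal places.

-0.6000

ρ = 1 − 6Σd² / [n(n²−1)] = 1 − 6×32 / (5×24)
  = 1 − 192/120 = 1 − 1.60000 ≈ -0.6000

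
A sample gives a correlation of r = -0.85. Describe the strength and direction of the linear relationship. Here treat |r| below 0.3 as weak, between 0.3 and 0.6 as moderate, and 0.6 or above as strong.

strong negative

r = -0.85 < 0 so the relationship is negative.
|r| = 0.85, which falls in the strong range.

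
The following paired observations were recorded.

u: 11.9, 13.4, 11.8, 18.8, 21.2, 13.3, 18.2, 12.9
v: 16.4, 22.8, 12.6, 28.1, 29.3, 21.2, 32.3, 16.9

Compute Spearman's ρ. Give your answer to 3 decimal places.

Rank u: 2, 5, 1, 7, 8, 4, 6, 3
Rank v: 2, 5, 1, 6, 7, 4, 8, 3
d = rank(u) − rank(v): 0, 0, 0, 1, 1, 0, -2, 0; Σd² = 6
ρ = 1 − 6Σd² / [n(n²−1)] = 1 − 6×6 / (8×63) = 1 − 36/504 ≈ 0.929

0.929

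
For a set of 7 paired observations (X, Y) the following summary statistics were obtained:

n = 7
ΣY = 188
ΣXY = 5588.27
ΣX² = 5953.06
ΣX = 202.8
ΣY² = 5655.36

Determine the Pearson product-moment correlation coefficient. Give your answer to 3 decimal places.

0.653

r = (nΣXY − ΣXΣY) / √[(nΣX² − (ΣX)²)(nΣY² − (ΣY)²)]
Numerator: 7×5588.27 − 202.8×188 = 991.49
Denominator: √[(41671.42 − 41127.84)(39587.52 − 35344)] = √[543.58 × 4243.52] = 1518.7800
r = 991.49 / 1518.7800 ≈ 0.653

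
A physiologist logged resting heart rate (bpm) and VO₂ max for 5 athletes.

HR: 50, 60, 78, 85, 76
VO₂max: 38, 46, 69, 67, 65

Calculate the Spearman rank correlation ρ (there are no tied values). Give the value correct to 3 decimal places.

0.900

Rank HR: 1, 2, 4, 5, 3
Rank VO₂max: 1, 2, 5, 4, 3
d = rank(HR) − rank(VO₂max): 0, 0, -1, 1, 0; Σd² = 2
ρ = 1 − 6Σd² / [n(n²−1)] = 1 − 6×2 / (5×24) = 1 − 12/120 ≈ 0.900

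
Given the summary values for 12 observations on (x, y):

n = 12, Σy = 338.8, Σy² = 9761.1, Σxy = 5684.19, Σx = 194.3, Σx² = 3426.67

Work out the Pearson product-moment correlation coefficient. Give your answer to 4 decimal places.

0.8469

r = (nΣxy − ΣxΣy) / √[(nΣx² − (Σx)²)(nΣy² − (Σy)²)]
Numerator: 12×5684.19 − 194.3×338.8 = 2381.44
Denominator: √[(41120.04 − 37752.49)(117133.2 − 114785.44)] = √[3367.55 × 2347.76] = 2811.7964
r = 2381.44 / 2811.7964 ≈ 0.8469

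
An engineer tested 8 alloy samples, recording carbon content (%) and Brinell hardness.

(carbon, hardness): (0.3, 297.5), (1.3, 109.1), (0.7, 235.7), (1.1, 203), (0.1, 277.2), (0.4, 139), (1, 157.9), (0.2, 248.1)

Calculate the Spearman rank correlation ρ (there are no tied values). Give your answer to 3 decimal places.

Rank carbon: 3, 8, 5, 7, 1, 4, 6, 2
Rank hardness: 8, 1, 5, 4, 7, 2, 3, 6
d = rank(carbon) − rank(hardness): -5, 7, 0, 3, -6, 2, 3, -4; Σd² = 148
ρ = 1 − 6Σd² / [n(n²−1)] = 1 − 6×148 / (8×63) = 1 − 888/504 ≈ -0.762

-0.762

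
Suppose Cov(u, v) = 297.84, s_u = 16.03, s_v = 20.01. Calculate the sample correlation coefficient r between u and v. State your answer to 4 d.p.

r = Cov(u,v) / (s_u · s_v) = 297.84 / (16.03 × 20.01)
  = 297.84 / 320.7603 ≈ 0.9285

0.9285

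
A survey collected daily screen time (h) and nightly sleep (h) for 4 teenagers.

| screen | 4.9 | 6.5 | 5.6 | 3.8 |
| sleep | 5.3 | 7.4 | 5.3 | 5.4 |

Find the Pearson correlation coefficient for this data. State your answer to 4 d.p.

0.7320

n = 4, Σx = 20.8, Σy = 23.4, Σx² = 112.06, Σy² = 140.1, Σxy = 124.27
nΣxy − ΣxΣy = 497.08 − 486.72 = 10.36
nΣx² − (Σx)² = 448.24 − 432.64 = 15.6; nΣy² − (Σy)² = 560.4 − 547.56 = 12.84
r = 10.36 / √(15.6 × 12.84) = 10.36 / 14.1529 ≈ 0.7320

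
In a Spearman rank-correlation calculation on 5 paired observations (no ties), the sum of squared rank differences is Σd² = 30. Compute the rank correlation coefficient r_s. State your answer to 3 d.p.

-0.500

ρ = 1 − 6Σd² / [n(n²−1)] = 1 − 6×30 / (5×24)
  = 1 − 180/120 = 1 − 1.5000 ≈ -0.500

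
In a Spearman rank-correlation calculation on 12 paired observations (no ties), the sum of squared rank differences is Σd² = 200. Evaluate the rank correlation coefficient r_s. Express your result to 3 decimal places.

0.301

ρ = 1 − 6Σd² / [n(n²−1)] = 1 − 6×200 / (12×143)
  = 1 − 1200/1716 = 1 − 0.6993 ≈ 0.301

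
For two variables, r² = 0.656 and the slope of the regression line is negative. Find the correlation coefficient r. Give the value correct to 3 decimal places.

-0.810

|r| = √0.656 = 0.810
The association is negative, so r = −0.810.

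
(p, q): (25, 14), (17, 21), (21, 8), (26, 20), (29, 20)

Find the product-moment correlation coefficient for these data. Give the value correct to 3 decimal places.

n = 5, Σp = 118, Σq = 83, Σp² = 2872, Σq² = 1501, Σpq = 1975
nΣpq − ΣpΣq = 9875 − 9794 = 81
nΣp² − (Σp)² = 14360 − 13924 = 436; nΣq² − (Σq)² = 7505 − 6889 = 616
r = 81 / √(436 × 616) = 81 / 518.2432 ≈ 0.156

0.156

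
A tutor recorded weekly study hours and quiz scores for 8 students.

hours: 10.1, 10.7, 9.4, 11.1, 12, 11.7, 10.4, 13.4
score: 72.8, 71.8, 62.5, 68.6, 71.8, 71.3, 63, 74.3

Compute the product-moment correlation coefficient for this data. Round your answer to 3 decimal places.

n = 8, Σx = 88.8, Σy = 556.1, Σx² = 996.68, Σy² = 38795.71, Σxy = 6199.13
nΣxy − ΣxΣy = 49593.04 − 49381.68 = 211.36
nΣx² − (Σx)² = 7973.44 − 7885.44 = 88; nΣy² − (Σy)² = 310365.68 − 309247.21 = 1118.47
r = 211.36 / √(88 × 1118.47) = 211.36 / 313.7282 ≈ 0.674

0.674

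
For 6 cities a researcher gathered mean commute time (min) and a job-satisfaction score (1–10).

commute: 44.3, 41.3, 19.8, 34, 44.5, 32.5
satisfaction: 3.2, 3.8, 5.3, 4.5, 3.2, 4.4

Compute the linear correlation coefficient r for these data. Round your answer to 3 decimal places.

-0.974

n = 6, Σx = 216.4, Σy = 24.4, Σx² = 8252.72, Σy² = 102.62, Σxy = 842.04
nΣxy − ΣxΣy = 5052.24 − 5280.16 = -227.92
nΣx² − (Σx)² = 49516.32 − 46828.96 = 2687.36; nΣy² − (Σy)² = 615.72 − 595.36 = 20.36
r = -227.92 / √(2687.36 × 20.36) = -227.92 / 233.9116 ≈ -0.974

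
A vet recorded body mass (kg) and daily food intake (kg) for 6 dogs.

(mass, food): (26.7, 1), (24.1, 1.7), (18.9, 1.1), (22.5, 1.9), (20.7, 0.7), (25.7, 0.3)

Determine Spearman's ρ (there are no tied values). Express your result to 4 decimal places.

Rank mass: 6, 4, 1, 3, 2, 5
Rank food: 3, 5, 4, 6, 2, 1
d = rank(mass) − rank(food): 3, -1, -3, -3, 0, 4; Σd² = 44
ρ = 1 − 6Σd² / [n(n²−1)] = 1 − 6×44 / (6×35) = 1 − 264/210 ≈ -0.2571

-0.2571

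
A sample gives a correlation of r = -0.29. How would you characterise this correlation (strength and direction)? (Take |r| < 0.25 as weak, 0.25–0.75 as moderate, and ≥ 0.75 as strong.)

moderate negative

r = -0.29 < 0 so the relationship is negative.
|r| = 0.29, which falls in the moderate range.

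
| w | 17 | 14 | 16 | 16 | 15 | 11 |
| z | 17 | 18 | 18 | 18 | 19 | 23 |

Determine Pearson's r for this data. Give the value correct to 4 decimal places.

-0.9270

n = 6, Σw = 89, Σz = 113, Σw² = 1343, Σz² = 2151, Σwz = 1655
nΣwz − ΣwΣz = 9930 − 10057 = -127
nΣw² − (Σw)² = 8058 − 7921 = 137; nΣz² − (Σz)² = 12906 − 12769 = 137
r = -127 / √(137 × 137) = -127 / 137.0000 ≈ -0.9270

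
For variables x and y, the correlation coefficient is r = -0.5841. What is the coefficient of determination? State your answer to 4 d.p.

r² = (-0.5841)² = 0.3412

0.3412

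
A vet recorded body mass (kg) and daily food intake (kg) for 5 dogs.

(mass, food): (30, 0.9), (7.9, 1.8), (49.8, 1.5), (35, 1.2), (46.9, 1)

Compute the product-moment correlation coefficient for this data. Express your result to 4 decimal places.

-0.4965

n = 5, Σx = 169.6, Σy = 6.4, Σx² = 6867.06, Σy² = 8.74, Σxy = 204.82
nΣxy − ΣxΣy = 1024.1 − 1085.44 = -61.34
nΣx² − (Σx)² = 34335.3 − 28764.16 = 5571.14; nΣy² − (Σy)² = 43.7 − 40.96 = 2.74
r = -61.34 / √(5571.14 × 2.74) = -61.34 / 123.5513 ≈ -0.4965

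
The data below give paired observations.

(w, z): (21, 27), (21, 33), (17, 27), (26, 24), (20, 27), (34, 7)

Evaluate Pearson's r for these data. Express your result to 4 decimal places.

n = 6, Σw = 139, Σz = 145, Σw² = 3403, Σz² = 3901, Σwz = 3121
nΣwz − ΣwΣz = 18726 − 20155 = -1429
nΣw² − (Σw)² = 20418 − 19321 = 1097; nΣz² − (Σz)² = 23406 − 21025 = 2381
r = -1429 / √(1097 × 2381) = -1429 / 1616.1550 ≈ -0.8842

-0.8842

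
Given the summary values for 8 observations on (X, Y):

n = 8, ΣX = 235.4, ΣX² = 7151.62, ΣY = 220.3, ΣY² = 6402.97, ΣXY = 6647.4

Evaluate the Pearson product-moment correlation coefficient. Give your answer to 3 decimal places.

0.600

r = (nΣXY − ΣXΣY) / √[(nΣX² − (ΣX)²)(nΣY² − (ΣY)²)]
Numerator: 8×6647.4 − 235.4×220.3 = 1320.58
Denominator: √[(57212.96 − 55413.16)(51223.76 − 48532.09)] = √[1799.8 × 2691.67] = 2201.0151
r = 1320.58 / 2201.0151 ≈ 0.600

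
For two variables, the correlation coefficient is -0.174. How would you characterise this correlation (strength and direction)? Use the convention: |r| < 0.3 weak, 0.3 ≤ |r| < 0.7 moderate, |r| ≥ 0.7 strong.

r = -0.174 < 0 so the relationship is negative.
|r| = 0.174, which falls in the weak range.

weak negative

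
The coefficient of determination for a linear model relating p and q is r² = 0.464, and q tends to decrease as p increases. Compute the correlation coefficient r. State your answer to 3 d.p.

|r| = √0.464 = 0.681
The association is negative, so r = −0.681.

-0.681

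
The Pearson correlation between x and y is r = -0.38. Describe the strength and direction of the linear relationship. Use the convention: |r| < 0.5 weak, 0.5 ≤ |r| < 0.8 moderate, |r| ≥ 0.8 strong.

weak negative

r = -0.38 < 0 so the relationship is negative.
|r| = 0.38, which falls in the weak range.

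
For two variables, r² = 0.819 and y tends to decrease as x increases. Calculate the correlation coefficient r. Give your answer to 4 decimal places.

|r| = √0.819 = 0.9050
The association is negative, so r = −0.9050.

-0.9050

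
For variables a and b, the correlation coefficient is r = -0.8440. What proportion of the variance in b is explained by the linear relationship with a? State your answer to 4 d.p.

0.7123

r² = (-0.8440)² = 0.7123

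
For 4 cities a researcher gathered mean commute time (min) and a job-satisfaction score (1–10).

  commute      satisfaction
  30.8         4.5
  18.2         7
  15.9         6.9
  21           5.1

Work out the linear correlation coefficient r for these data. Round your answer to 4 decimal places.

n = 4, Σx = 85.9, Σy = 23.5, Σx² = 1973.69, Σy² = 142.87, Σxy = 482.81
nΣxy − ΣxΣy = 1931.24 − 2018.65 = -87.41
nΣx² − (Σx)² = 7894.76 − 7378.81 = 515.95; nΣy² − (Σy)² = 571.48 − 552.25 = 19.23
r = -87.41 / √(515.95 × 19.23) = -87.41 / 99.6078 ≈ -0.8775

-0.8775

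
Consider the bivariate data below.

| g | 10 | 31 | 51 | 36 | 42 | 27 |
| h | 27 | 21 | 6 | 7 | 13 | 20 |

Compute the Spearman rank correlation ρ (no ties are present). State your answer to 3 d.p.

Rank g: 1, 3, 6, 4, 5, 2
Rank h: 6, 5, 1, 2, 3, 4
d = rank(g) − rank(h): -5, -2, 5, 2, 2, -2; Σd² = 66
ρ = 1 − 6Σd² / [n(n²−1)] = 1 − 6×66 / (6×35) = 1 − 396/210 ≈ -0.886

-0.886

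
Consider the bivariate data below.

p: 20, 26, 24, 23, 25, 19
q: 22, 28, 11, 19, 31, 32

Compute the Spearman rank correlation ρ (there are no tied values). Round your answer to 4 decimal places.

-0.1429

Rank p: 2, 6, 4, 3, 5, 1
Rank q: 3, 4, 1, 2, 5, 6
d = rank(p) − rank(q): -1, 2, 3, 1, 0, -5; Σd² = 40
ρ = 1 − 6Σd² / [n(n²−1)] = 1 − 6×40 / (6×35) = 1 − 240/210 ≈ -0.1429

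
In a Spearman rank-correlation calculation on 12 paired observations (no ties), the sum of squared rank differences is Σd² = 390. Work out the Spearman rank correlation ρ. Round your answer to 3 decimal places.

-0.364

ρ = 1 − 6Σd² / [n(n²−1)] = 1 − 6×390 / (12×143)
  = 1 − 2340/1716 = 1 − 1.3636 ≈ -0.364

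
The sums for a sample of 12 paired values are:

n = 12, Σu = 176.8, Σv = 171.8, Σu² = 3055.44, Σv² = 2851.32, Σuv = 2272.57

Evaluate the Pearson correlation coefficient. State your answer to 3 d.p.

r = (nΣuv − ΣuΣv) / √[(nΣu² − (Σu)²)(nΣv² − (Σv)²)]
Numerator: 12×2272.57 − 176.8×171.8 = -3103.4
Denominator: √[(36665.28 − 31258.24)(34215.84 − 29515.24)] = √[5407.04 × 4700.6] = 5041.4613
r = -3103.4 / 5041.4613 ≈ -0.616

-0.616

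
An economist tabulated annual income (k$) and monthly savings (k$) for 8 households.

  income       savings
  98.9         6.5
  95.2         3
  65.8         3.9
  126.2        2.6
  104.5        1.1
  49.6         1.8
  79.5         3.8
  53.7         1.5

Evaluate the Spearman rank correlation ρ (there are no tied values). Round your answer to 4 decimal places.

0.0476

Rank income: 6, 5, 3, 8, 7, 1, 4, 2
Rank savings: 8, 5, 7, 4, 1, 3, 6, 2
d = rank(income) − rank(savings): -2, 0, -4, 4, 6, -2, -2, 0; Σd² = 80
ρ = 1 − 6Σd² / [n(n²−1)] = 1 − 6×80 / (8×63) = 1 − 480/504 ≈ 0.0476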